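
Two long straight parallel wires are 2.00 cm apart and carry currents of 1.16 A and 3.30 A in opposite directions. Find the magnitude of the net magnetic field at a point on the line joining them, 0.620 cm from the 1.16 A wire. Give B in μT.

Each long wire gives B = μ₀I/(2πd). Distances are d₁ = 0.0062 m and d₂ = 0.0138 m.
B₁ = 3.74×10⁻⁵ T, B₂ = 4.78×10⁻⁵ T.
Between antiparallel currents both contributions point the same way, so they add. B = B₁ + B₂ = 3.74×10⁻⁵ + 4.78×10⁻⁵ = 8.52×10⁻⁵ T.

B ≈ 85.2 μT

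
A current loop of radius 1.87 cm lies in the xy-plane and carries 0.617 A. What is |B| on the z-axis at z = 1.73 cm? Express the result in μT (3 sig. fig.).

B ≈ 8.20 μT

On the axis of a circular loop, B = μ₀IR² / [2(R²+z²)^(3/2)].
R² + z² = (0.0187)² + (0.0173)² = 0.000649 m², and (R²+z²)^(3/2) = 1.65×10⁻⁵ m³.
B = (4π×10⁻⁷ × 0.617 × 0.0003497) / (2 × 1.65×10⁻⁵) = 8.20×10⁻⁶ T.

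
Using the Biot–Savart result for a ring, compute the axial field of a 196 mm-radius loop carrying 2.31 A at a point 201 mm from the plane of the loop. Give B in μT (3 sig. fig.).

B ≈ 2.52 μT

On the axis of a circular loop, B = μ₀IR² / [2(R²+z²)^(3/2)].
R² + z² = (0.196)² + (0.201)² = 0.07882 m², and (R²+z²)^(3/2) = 2.21×10⁻² m³.
B = (4π×10⁻⁷ × 2.31 × 0.03842) / (2 × 2.21×10⁻²) = 2.52×10⁻⁶ T.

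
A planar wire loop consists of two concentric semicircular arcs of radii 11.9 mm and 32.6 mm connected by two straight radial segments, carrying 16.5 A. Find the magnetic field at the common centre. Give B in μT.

B ≈ 277 μT

The radial connectors point toward the centre, so dl × r̂ = 0 and they contribute nothing.
Each semicircle gives μ₀I/(4R): inner arc 4.36×10⁻⁴ T, outer arc 1.59×10⁻⁴ T.
The two arcs carry current in opposite angular senses, so their fields oppose: B = |4.36×10⁻⁴ − 1.59×10⁻⁴| = 2.77×10⁻⁴ T.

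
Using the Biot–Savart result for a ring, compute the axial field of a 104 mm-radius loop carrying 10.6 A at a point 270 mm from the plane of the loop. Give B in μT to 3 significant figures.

B ≈ 2.97 μT

On the axis of a circular loop, B = μ₀IR² / [2(R²+z²)^(3/2)].
R² + z² = (0.104)² + (0.27)² = 0.08372 m², and (R²+z²)^(3/2) = 2.42×10⁻² m³.
B = (4π×10⁻⁷ × 10.6 × 0.01082) / (2 × 2.42×10⁻²) = 2.97×10⁻⁶ T.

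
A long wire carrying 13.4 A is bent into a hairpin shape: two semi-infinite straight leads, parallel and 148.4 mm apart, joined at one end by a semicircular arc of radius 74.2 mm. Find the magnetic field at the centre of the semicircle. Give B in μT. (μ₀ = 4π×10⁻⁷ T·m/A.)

B ≈ 92.9 μT

The semicircular arc contributes B_arc = μ₀I·π/(4πR) = μ₀I/(4R) = 5.67×10⁻⁵ T.
Each semi-infinite lead is at perpendicular distance R = 0.0742 m from the centre, with the perpendicular foot at its near end, so it contributes μ₀I/(4πR); both point the same way, together 3.61×10⁻⁵ T.
Arc and leads all point the same direction: B = 5.67×10⁻⁵ + 3.61×10⁻⁵ = 9.29×10⁻⁵ T.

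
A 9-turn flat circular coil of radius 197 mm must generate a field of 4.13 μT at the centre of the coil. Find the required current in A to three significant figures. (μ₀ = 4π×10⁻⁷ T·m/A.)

I ≈ 0.144 A

For an N-turn coil, B = Nμ₀I/(2R) with R = 0.197 m, so I = 2RB/(Nμ₀) = 2 × 0.197 × 4.13×10⁻⁶ / (9 × 4π×10⁻⁷) = 0.144 A.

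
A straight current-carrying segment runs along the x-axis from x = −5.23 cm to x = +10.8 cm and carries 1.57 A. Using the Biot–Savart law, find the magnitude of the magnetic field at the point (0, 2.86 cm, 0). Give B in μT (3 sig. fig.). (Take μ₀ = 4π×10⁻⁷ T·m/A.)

B ≈ 10.1 μT

For a finite straight segment, B = (μ₀I/4πd)(sinθ₁ + sinθ₂), where θ₁, θ₂ are the angles from the perpendicular to each end.
The perpendicular distance is d = 0.0286 m; the end-offsets along the wire are a = 0.0523 m and b = 0.108 m.
sinθ₁ = 0.0523/√(0.0523²+0.0286²) = 0.8774; sinθ₂ = 0.108/√(0.108²+0.0286²) = 0.9667.
B = (4π×10⁻⁷ × 1.57) / (4π × 0.0286) × (0.8774 + 0.9667) = 1.01×10⁻⁵ T.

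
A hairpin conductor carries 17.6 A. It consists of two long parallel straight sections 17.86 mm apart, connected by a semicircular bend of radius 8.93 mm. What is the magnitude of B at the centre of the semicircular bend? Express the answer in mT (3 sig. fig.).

The semicircular arc contributes B_arc = μ₀I·π/(4πR) = μ₀I/(4R) = 6.19×10⁻⁴ T.
Each semi-infinite lead is at perpendicular distance R = 0.00893 m from the centre, with the perpendicular foot at its near end, so it contributes μ₀I/(4πR); both point the same way, together 3.94×10⁻⁴ T.
Arc and leads all point the same direction: B = 6.19×10⁻⁴ + 3.94×10⁻⁴ = 1.01×10⁻³ T.

B ≈ 1.01 mT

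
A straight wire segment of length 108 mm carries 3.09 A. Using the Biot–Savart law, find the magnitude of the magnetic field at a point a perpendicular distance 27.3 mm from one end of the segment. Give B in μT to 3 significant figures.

For a finite straight segment, B = (μ₀I/4πd)(sinθ₁ + sinθ₂), where θ₁, θ₂ are the angles from the perpendicular to each end.
The perpendicular foot is at one end, so the two end-offsets along the wire are 0 and L = 0.108 m.
sinθ₁ = 0/√(0²+0.0273²) = 0.0000; sinθ₂ = 0.108/√(0.108²+0.0273²) = 0.9695.
B = (4π×10⁻⁷ × 3.09) / (4π × 0.0273) × (0.0000 + 0.9695) = 1.10×10⁻⁵ T.

B ≈ 11.0 μT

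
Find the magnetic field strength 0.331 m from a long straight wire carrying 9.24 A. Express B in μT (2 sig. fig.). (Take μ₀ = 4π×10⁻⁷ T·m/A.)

B ≈ 5.6 μT

For an infinitely long straight wire, B = μ₀I/(2πd).
B = (4π×10⁻⁷ × 9.24) / (2π × 0.331) = 5.58×10⁻⁶ T.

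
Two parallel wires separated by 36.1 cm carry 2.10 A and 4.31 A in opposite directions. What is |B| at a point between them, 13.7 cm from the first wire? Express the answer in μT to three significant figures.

B ≈ 6.91 μT

Each long wire gives B = μ₀I/(2πd). Distances are d₁ = 0.137 m and d₂ = 0.224 m.
B₁ = 3.07×10⁻⁶ T, B₂ = 3.85×10⁻⁶ T.
Between antiparallel currents both contributions point the same way, so they add. B = B₁ + B₂ = 3.07×10⁻⁶ + 3.85×10⁻⁶ = 6.91×10⁻⁶ T.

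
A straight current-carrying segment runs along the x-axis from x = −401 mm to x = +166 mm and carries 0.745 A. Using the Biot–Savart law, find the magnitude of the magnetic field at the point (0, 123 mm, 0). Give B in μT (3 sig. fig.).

For a finite straight segment, B = (μ₀I/4πd)(sinθ₁ + sinθ₂), where θ₁, θ₂ are the angles from the perpendicular to each end.
The perpendicular distance is d = 0.123 m; the end-offsets along the wire are a = 0.401 m and b = 0.166 m.
sinθ₁ = 0.401/√(0.401²+0.123²) = 0.9560; sinθ₂ = 0.166/√(0.166²+0.123²) = 0.8035.
B = (4π×10⁻⁷ × 0.745) / (4π × 0.123) × (0.9560 + 0.8035) = 1.07×10⁻⁶ T.

B ≈ 1.07 μT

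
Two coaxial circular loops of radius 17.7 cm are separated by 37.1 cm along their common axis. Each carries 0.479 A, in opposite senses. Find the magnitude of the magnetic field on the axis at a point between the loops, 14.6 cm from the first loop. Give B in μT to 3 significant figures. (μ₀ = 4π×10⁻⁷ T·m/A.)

B ≈ 0.379 μT

Each loop contributes B = μ₀IR²/[2(R²+z²)^(3/2)] on the axis, with z measured from that loop.
Loop 1 (z = 0.146 m): B₁ = 7.81×10⁻⁷ T. Loop 2 (z = 0.225 m): B₂ = 4.02×10⁻⁷ T.
The fields oppose: B = |B₁ − B₂| = 3.79×10⁻⁷ T.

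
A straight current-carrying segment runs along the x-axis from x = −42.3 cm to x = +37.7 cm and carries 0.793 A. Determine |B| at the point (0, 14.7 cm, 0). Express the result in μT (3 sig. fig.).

B ≈ 1.01 μT

For a finite straight segment, B = (μ₀I/4πd)(sinθ₁ + sinθ₂), where θ₁, θ₂ are the angles from the perpendicular to each end.
The perpendicular distance is d = 0.147 m; the end-offsets along the wire are a = 0.423 m and b = 0.377 m.
sinθ₁ = 0.423/√(0.423²+0.147²) = 0.9446; sinθ₂ = 0.377/√(0.377²+0.147²) = 0.9317.
B = (4π×10⁻⁷ × 0.793) / (4π × 0.147) × (0.9446 + 0.9317) = 1.01×10⁻⁶ T.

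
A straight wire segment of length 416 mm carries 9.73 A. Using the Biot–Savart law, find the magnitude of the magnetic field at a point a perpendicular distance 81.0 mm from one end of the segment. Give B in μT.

B ≈ 11.8 μT

For a finite straight segment, B = (μ₀I/4πd)(sinθ₁ + sinθ₂), where θ₁, θ₂ are the angles from the perpendicular to each end.
The perpendicular foot is at one end, so the two end-offsets along the wire are 0 and L = 0.416 m.
sinθ₁ = 0/√(0²+0.081²) = 0.0000; sinθ₂ = 0.416/√(0.416²+0.081²) = 0.9816.
B = (4π×10⁻⁷ × 9.73) / (4π × 0.081) × (0.0000 + 0.9816) = 1.18×10⁻⁵ T.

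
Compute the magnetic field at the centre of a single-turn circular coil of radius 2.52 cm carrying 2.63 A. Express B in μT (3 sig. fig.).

B ≈ 65.6 μT

At the centre of a circular loop the Biot–Savart law gives B = μ₀I/(2R).
B = (4π×10⁻⁷ × 2.63) / (2 × 0.0252) = 6.56×10⁻⁵ T.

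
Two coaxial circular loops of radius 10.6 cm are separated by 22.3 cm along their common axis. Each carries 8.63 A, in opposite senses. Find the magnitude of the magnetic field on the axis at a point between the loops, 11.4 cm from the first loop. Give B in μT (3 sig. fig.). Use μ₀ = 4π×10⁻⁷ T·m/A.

B ≈ 1.18 μT

Each loop contributes B = μ₀IR²/[2(R²+z²)^(3/2)] on the axis, with z measured from that loop.
Loop 1 (z = 0.114 m): B₁ = 1.62×10⁻⁵ T. Loop 2 (z = 0.109 m): B₂ = 1.73×10⁻⁵ T.
The fields oppose: B = |B₁ − B₂| = 1.18×10⁻⁶ T.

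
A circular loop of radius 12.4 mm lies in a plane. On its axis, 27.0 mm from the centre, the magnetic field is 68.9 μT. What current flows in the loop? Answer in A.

On the axis of a loop, B = μ₀IR²/[2(R²+z²)^(3/2)], so I = 2B(R²+z²)^(3/2)/(μ₀R²).
R² + z² = 0.0001538 + 0.000729 = 0.0008828 m²; raised to 3/2 gives 2.62×10⁻⁵ m³.
I = 2 × 6.89×10⁻⁵ × 2.62×10⁻⁵ / (1.26×10⁻⁶ × 0.0001538) = 18.7 A.

I ≈ 18.7 A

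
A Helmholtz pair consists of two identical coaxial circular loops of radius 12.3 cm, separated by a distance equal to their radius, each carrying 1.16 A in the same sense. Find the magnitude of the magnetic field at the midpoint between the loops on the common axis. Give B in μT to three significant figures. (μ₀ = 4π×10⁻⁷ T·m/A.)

B ≈ 8.48 μT

Each loop contributes B = μ₀IR²/[2(R²+z²)^(3/2)] on the axis, with z measured from that loop.
Loop 1 (z = 0.0615 m): B₁ = 4.24×10⁻⁶ T. Loop 2 (z = 0.0615 m): B₂ = 4.24×10⁻⁶ T.
The fields add: B = B₁ + B₂ = 8.48×10⁻⁶ T.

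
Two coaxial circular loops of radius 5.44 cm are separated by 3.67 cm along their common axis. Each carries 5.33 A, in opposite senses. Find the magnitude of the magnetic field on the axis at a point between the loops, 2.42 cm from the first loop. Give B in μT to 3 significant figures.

Each loop contributes B = μ₀IR²/[2(R²+z²)^(3/2)] on the axis, with z measured from that loop.
Loop 1 (z = 0.0242 m): B₁ = 4.70×10⁻⁵ T. Loop 2 (z = 0.0125 m): B₂ = 5.70×10⁻⁵ T.
The fields oppose: B = |B₁ − B₂| = 1.00×10⁻⁵ T.

B ≈ 10.0 μT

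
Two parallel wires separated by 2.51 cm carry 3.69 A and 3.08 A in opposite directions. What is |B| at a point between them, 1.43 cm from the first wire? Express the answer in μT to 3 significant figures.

Each long wire gives B = μ₀I/(2πd). Distances are d₁ = 0.0143 m and d₂ = 0.0108 m.
B₁ = 5.16×10⁻⁵ T, B₂ = 5.70×10⁻⁵ T.
Between antiparallel currents both contributions point the same way, so they add. B = B₁ + B₂ = 5.16×10⁻⁵ + 5.70×10⁻⁵ = 1.09×10⁻⁴ T.

B ≈ 109 μT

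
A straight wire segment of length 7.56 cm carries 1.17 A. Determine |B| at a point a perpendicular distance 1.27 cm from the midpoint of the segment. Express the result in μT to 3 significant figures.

For a finite straight segment, B = (μ₀I/4πd)(sinθ₁ + sinθ₂), where θ₁, θ₂ are the angles from the perpendicular to each end.
The perpendicular from the point meets the wire at its midpoint, so each end is L/2 = 0.0378 m away along the wire.
sinθ₁ = 0.0378/√(0.0378²+0.0127²) = 0.9479; sinθ₂ = 0.0378/√(0.0378²+0.0127²) = 0.9479.
B = (4π×10⁻⁷ × 1.17) / (4π × 0.0127) × (0.9479 + 0.9479) = 1.75×10⁻⁵ T.

B ≈ 17.5 μT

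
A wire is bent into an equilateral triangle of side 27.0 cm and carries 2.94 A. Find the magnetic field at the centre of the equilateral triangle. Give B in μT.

Each side is a finite straight segment at perpendicular distance d = a/(2 tan(π/3)) = 0.07794 m from the centre, with end-angles ±π/3.
One side contributes B₁ = (μ₀I/4πd)·2 sin(π/3) = 6.53×10⁻⁶ T.
All 3 sides add in the same direction: B = 3 × 6.53×10⁻⁶ = 1.96×10⁻⁵ T.

B ≈ 19.6 μT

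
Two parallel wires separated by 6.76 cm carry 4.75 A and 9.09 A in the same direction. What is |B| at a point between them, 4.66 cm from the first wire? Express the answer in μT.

Each long wire gives B = μ₀I/(2πd). Distances are d₁ = 0.0466 m and d₂ = 0.021 m.
B₁ = 2.04×10⁻⁵ T, B₂ = 8.66×10⁻⁵ T.
Between parallel currents the two contributions point in opposite directions, so they subtract. B = |B₁ − B₂| = |2.04×10⁻⁵ − 8.66×10⁻⁵| = 6.62×10⁻⁵ T.

B ≈ 66.2 μT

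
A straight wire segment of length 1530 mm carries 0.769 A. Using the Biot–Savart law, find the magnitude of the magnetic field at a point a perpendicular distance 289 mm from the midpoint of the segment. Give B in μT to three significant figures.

B ≈ 0.498 μT

For a finite straight segment, B = (μ₀I/4πd)(sinθ₁ + sinθ₂), where θ₁, θ₂ are the angles from the perpendicular to each end.
The perpendicular from the point meets the wire at its midpoint, so each end is L/2 = 0.765 m away along the wire.
sinθ₁ = 0.765/√(0.765²+0.289²) = 0.9355; sinθ₂ = 0.765/√(0.765²+0.289²) = 0.9355.
B = (4π×10⁻⁷ × 0.769) / (4π × 0.289) × (0.9355 + 0.9355) = 4.98×10⁻⁷ T.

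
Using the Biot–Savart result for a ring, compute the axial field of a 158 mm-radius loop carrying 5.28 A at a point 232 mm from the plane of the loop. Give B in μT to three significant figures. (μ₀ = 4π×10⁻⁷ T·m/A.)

B ≈ 3.74 μT

On the axis of a circular loop, B = μ₀IR² / [2(R²+z²)^(3/2)].
R² + z² = (0.158)² + (0.232)² = 0.07879 m², and (R²+z²)^(3/2) = 2.21×10⁻² m³.
B = (4π×10⁻⁷ × 5.28 × 0.02496) / (2 × 2.21×10⁻²) = 3.74×10⁻⁶ T.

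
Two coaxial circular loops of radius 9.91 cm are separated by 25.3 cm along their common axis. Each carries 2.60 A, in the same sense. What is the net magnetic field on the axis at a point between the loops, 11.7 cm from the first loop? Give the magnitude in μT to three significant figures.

Each loop contributes B = μ₀IR²/[2(R²+z²)^(3/2)] on the axis, with z measured from that loop.
Loop 1 (z = 0.117 m): B₁ = 4.45×10⁻⁶ T. Loop 2 (z = 0.136 m): B₂ = 3.37×10⁻⁶ T.
The fields add: B = B₁ + B₂ = 7.82×10⁻⁶ T.

B ≈ 7.82 μT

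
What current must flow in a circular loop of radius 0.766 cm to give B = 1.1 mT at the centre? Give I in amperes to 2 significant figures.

At the centre of a circular loop B = μ₀I/(2R), so I = 2RB/μ₀.
With R = 0.00766 m, I = 2 × 0.00766 × 1.10×10⁻³ / (4π×10⁻⁷) = 13.4 A.

I ≈ 13 A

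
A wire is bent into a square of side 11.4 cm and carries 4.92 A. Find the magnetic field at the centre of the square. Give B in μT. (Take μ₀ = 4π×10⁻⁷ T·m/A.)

B ≈ 48.8 μT

Each side is a finite straight segment at perpendicular distance d = a/(2 tan(π/4)) = 0.057 m from the centre, with end-angles ±π/4.
One side contributes B₁ = (μ₀I/4πd)·2 sin(π/4) = 1.22×10⁻⁵ T.
All 4 sides add in the same direction: B = 4 × 1.22×10⁻⁵ = 4.88×10⁻⁵ T.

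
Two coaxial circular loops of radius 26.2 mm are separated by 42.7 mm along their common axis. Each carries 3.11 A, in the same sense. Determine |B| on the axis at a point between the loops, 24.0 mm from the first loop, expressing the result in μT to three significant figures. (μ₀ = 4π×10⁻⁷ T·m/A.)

B ≈ 70.1 μT

Each loop contributes B = μ₀IR²/[2(R²+z²)^(3/2)] on the axis, with z measured from that loop.
Loop 1 (z = 0.024 m): B₁ = 2.99×10⁻⁵ T. Loop 2 (z = 0.0187 m): B₂ = 4.02×10⁻⁵ T.
The fields add: B = B₁ + B₂ = 7.01×10⁻⁵ T.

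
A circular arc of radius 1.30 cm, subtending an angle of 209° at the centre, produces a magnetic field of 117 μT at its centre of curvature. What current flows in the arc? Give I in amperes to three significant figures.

I ≈ 4.17 A

For a circular arc, B = μ₀Iφ/(4πR) with φ in radians; here φ = 3.648 rad.
So I = 4πRB/(μ₀φ) = 4π × 0.013 × 1.17×10⁻⁴ / (4π×10⁻⁷ × 3.648) = 4.17 A.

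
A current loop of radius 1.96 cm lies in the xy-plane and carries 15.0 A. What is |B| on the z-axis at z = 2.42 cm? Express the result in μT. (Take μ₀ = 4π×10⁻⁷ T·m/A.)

On the axis of a circular loop, B = μ₀IR² / [2(R²+z²)^(3/2)].
R² + z² = (0.0196)² + (0.0242)² = 0.0009698 m², and (R²+z²)^(3/2) = 3.02×10⁻⁵ m³.
B = (4π×10⁻⁷ × 15.0 × 0.0003842) / (2 × 3.02×10⁻⁵) = 1.20×10⁻⁴ T.

B ≈ 120 μT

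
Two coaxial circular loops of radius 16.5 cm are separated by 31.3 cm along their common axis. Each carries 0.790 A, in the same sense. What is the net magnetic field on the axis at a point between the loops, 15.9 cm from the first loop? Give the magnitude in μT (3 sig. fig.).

Each loop contributes B = μ₀IR²/[2(R²+z²)^(3/2)] on the axis, with z measured from that loop.
Loop 1 (z = 0.159 m): B₁ = 1.12×10⁻⁶ T. Loop 2 (z = 0.154 m): B₂ = 1.18×10⁻⁶ T.
The fields add: B = B₁ + B₂ = 2.30×10⁻⁶ T.

B ≈ 2.30 μT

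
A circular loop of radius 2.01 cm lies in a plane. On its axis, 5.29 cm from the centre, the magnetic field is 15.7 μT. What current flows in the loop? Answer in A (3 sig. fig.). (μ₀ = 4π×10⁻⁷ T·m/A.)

On the axis of a loop, B = μ₀IR²/[2(R²+z²)^(3/2)], so I = 2B(R²+z²)^(3/2)/(μ₀R²).
R² + z² = 0.000404 + 0.002798 = 0.003202 m²; raised to 3/2 gives 1.81×10⁻⁴ m³.
I = 2 × 1.57×10⁻⁵ × 1.81×10⁻⁴ / (1.26×10⁻⁶ × 0.000404) = 11.2 A.

I ≈ 11.2 A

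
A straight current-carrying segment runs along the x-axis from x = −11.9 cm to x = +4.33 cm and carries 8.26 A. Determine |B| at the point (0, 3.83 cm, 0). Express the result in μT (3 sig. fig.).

For a finite straight segment, B = (μ₀I/4πd)(sinθ₁ + sinθ₂), where θ₁, θ₂ are the angles from the perpendicular to each end.
The perpendicular distance is d = 0.0383 m; the end-offsets along the wire are a = 0.119 m and b = 0.0433 m.
sinθ₁ = 0.119/√(0.119²+0.0383²) = 0.9519; sinθ₂ = 0.0433/√(0.0433²+0.0383²) = 0.7490.
B = (4π×10⁻⁷ × 8.26) / (4π × 0.0383) × (0.9519 + 0.7490) = 3.67×10⁻⁵ T.

B ≈ 36.7 μT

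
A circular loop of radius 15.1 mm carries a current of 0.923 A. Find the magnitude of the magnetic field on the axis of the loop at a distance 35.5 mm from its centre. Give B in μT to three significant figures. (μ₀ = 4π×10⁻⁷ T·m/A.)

B ≈ 2.30 μT

On the axis of a circular loop, B = μ₀IR² / [2(R²+z²)^(3/2)].
R² + z² = (0.0151)² + (0.0355)² = 0.001488 m², and (R²+z²)^(3/2) = 5.74×10⁻⁵ m³.
B = (4π×10⁻⁷ × 0.923 × 0.000228) / (2 × 5.74×10⁻⁵) = 2.30×10⁻⁶ T.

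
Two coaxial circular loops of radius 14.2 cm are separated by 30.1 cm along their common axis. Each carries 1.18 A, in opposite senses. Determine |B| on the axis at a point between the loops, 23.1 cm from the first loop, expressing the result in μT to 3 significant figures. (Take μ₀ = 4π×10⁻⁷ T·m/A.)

Each loop contributes B = μ₀IR²/[2(R²+z²)^(3/2)] on the axis, with z measured from that loop.
Loop 1 (z = 0.231 m): B₁ = 7.50×10⁻⁷ T. Loop 2 (z = 0.07 m): B₂ = 3.77×10⁻⁶ T.
The fields oppose: B = |B₁ − B₂| = 3.02×10⁻⁶ T.

B ≈ 3.02 μT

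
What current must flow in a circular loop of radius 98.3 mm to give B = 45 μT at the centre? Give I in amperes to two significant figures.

At the centre of a circular loop B = μ₀I/(2R), so I = 2RB/μ₀.
With R = 0.0983 m, I = 2 × 0.0983 × 4.50×10⁻⁵ / (4π×10⁻⁷) = 7.04 A.

I ≈ 7.0 A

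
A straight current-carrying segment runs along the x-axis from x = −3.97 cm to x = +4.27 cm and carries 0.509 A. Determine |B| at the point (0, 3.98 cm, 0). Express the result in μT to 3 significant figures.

B ≈ 1.84 μT

For a finite straight segment, B = (μ₀I/4πd)(sinθ₁ + sinθ₂), where θ₁, θ₂ are the angles from the perpendicular to each end.
The perpendicular distance is d = 0.0398 m; the end-offsets along the wire are a = 0.0397 m and b = 0.0427 m.
sinθ₁ = 0.0397/√(0.0397²+0.0398²) = 0.7062; sinθ₂ = 0.0427/√(0.0427²+0.0398²) = 0.7315.
B = (4π×10⁻⁷ × 0.509) / (4π × 0.0398) × (0.7062 + 0.7315) = 1.84×10⁻⁶ T.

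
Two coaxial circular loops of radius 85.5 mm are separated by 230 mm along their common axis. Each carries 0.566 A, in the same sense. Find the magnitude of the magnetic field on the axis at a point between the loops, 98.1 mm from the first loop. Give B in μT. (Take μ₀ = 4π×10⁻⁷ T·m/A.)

B ≈ 1.85 μT

Each loop contributes B = μ₀IR²/[2(R²+z²)^(3/2)] on the axis, with z measured from that loop.
Loop 1 (z = 0.0981 m): B₁ = 1.18×10⁻⁶ T. Loop 2 (z = 0.1319 m): B₂ = 6.69×10⁻⁷ T.
The fields add: B = B₁ + B₂ = 1.85×10⁻⁶ T.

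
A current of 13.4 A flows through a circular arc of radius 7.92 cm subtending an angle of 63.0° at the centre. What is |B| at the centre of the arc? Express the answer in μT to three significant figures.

B ≈ 18.6 μT

The Biot–Savart field of a circular arc at its centre is B = μ₀Iφ/(4πR), with φ = 1.1 rad.
B = (4π×10⁻⁷ × 13.4 × 1.1) / (4π × 0.0792) = 1.86×10⁻⁵ T.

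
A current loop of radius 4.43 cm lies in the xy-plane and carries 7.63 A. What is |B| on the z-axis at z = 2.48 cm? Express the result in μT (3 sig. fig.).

On the axis of a circular loop, B = μ₀IR² / [2(R²+z²)^(3/2)].
R² + z² = (0.0443)² + (0.0248)² = 0.002578 m², and (R²+z²)^(3/2) = 1.31×10⁻⁴ m³.
B = (4π×10⁻⁷ × 7.63 × 0.001962) / (2 × 1.31×10⁻⁴) = 7.19×10⁻⁵ T.

B ≈ 71.9 μT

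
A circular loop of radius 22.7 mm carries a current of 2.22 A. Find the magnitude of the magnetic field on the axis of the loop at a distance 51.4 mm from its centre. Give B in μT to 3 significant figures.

On the axis of a circular loop, B = μ₀IR² / [2(R²+z²)^(3/2)].
R² + z² = (0.0227)² + (0.0514)² = 0.003157 m², and (R²+z²)^(3/2) = 1.77×10⁻⁴ m³.
B = (4π×10⁻⁷ × 2.22 × 0.0005153) / (2 × 1.77×10⁻⁴) = 4.05×10⁻⁶ T.

B ≈ 4.05 μT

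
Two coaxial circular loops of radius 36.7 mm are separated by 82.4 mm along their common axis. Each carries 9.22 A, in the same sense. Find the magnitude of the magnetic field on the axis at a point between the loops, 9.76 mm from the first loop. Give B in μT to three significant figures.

B ≈ 157 μT

Each loop contributes B = μ₀IR²/[2(R²+z²)^(3/2)] on the axis, with z measured from that loop.
Loop 1 (z = 0.00976 m): B₁ = 1.42×10⁻⁴ T. Loop 2 (z = 0.07264 m): B₂ = 1.45×10⁻⁵ T.
The fields add: B = B₁ + B₂ = 1.57×10⁻⁴ T.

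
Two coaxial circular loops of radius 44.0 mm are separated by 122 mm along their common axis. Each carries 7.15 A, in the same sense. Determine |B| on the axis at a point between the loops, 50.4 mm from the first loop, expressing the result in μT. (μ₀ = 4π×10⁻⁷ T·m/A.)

Each loop contributes B = μ₀IR²/[2(R²+z²)^(3/2)] on the axis, with z measured from that loop.
Loop 1 (z = 0.0504 m): B₁ = 2.90×10⁻⁵ T. Loop 2 (z = 0.0716 m): B₂ = 1.47×10⁻⁵ T.
The fields add: B = B₁ + B₂ = 4.37×10⁻⁵ T.

B ≈ 43.7 μT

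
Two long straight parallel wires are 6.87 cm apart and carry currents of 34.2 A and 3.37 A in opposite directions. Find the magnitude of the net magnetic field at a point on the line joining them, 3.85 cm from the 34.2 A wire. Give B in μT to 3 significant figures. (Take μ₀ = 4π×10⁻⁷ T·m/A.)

Each long wire gives B = μ₀I/(2πd). Distances are d₁ = 0.0385 m and d₂ = 0.0302 m.
B₁ = 1.78×10⁻⁴ T, B₂ = 2.23×10⁻⁵ T.
Between antiparallel currents both contributions point the same way, so they add. B = B₁ + B₂ = 1.78×10⁻⁴ + 2.23×10⁻⁵ = 2.00×10⁻⁴ T.

B ≈ 200 μT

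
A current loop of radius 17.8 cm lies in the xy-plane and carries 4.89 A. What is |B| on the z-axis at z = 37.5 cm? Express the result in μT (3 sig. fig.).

B ≈ 1.36 μT

On the axis of a circular loop, B = μ₀IR² / [2(R²+z²)^(3/2)].
R² + z² = (0.178)² + (0.375)² = 0.1723 m², and (R²+z²)^(3/2) = 7.15×10⁻² m³.
B = (4π×10⁻⁷ × 4.89 × 0.03168) / (2 × 7.15×10⁻²) = 1.36×10⁻⁶ T.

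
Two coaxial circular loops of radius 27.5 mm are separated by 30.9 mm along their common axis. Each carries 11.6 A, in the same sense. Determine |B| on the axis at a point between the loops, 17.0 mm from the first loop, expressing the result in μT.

Each loop contributes B = μ₀IR²/[2(R²+z²)^(3/2)] on the axis, with z measured from that loop.
Loop 1 (z = 0.017 m): B₁ = 1.63×10⁻⁴ T. Loop 2 (z = 0.0139 m): B₂ = 1.88×10⁻⁴ T.
The fields add: B = B₁ + B₂ = 3.52×10⁻⁴ T.

B ≈ 352 μT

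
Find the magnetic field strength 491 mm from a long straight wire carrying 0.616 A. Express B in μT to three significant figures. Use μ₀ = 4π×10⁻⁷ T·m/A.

B ≈ 0.251 μT

For an infinitely long straight wire, B = μ₀I/(2πd).
B = (4π×10⁻⁷ × 0.616) / (2π × 0.491) = 2.51×10⁻⁷ T.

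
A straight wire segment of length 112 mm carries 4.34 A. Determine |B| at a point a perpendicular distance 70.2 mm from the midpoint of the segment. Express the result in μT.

B ≈ 7.71 μT

For a finite straight segment, B = (μ₀I/4πd)(sinθ₁ + sinθ₂), where θ₁, θ₂ are the angles from the perpendicular to each end.
The perpendicular from the point meets the wire at its midpoint, so each end is L/2 = 0.056 m away along the wire.
sinθ₁ = 0.056/√(0.056²+0.0702²) = 0.6236; sinθ₂ = 0.056/√(0.056²+0.0702²) = 0.6236.
B = (4π×10⁻⁷ × 4.34) / (4π × 0.0702) × (0.6236 + 0.6236) = 7.71×10⁻⁶ T.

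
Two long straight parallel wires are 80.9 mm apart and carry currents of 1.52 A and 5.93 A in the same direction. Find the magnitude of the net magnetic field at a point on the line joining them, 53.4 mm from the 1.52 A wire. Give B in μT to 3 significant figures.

B ≈ 37.4 μT

Each long wire gives B = μ₀I/(2πd). Distances are d₁ = 0.0534 m and d₂ = 0.0275 m.
B₁ = 5.69×10⁻⁶ T, B₂ = 4.31×10⁻⁵ T.
Between parallel currents the two contributions point in opposite directions, so they subtract. B = |B₁ − B₂| = |5.69×10⁻⁶ − 4.31×10⁻⁵| = 3.74×10⁻⁵ T.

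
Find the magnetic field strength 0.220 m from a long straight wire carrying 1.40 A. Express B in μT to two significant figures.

For an infinitely long straight wire, B = μ₀I/(2πd).
B = (4π×10⁻⁷ × 1.40) / (2π × 0.22) = 1.27×10⁻⁶ T.

B ≈ 1.3 μT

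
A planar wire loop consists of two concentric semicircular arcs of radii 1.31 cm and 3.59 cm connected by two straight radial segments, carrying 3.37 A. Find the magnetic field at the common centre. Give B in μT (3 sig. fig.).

The radial connectors point toward the centre, so dl × r̂ = 0 and they contribute nothing.
Each semicircle gives μ₀I/(4R): inner arc 8.08×10⁻⁵ T, outer arc 2.95×10⁻⁵ T.
The two arcs carry current in opposite angular senses, so their fields oppose: B = |8.08×10⁻⁵ − 2.95×10⁻⁵| = 5.13×10⁻⁵ T.

B ≈ 51.3 μT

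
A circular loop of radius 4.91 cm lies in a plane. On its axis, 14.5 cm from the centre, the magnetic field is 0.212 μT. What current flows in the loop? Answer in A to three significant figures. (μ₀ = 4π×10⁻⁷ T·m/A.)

I ≈ 0.502 A

On the axis of a loop, B = μ₀IR²/[2(R²+z²)^(3/2)], so I = 2B(R²+z²)^(3/2)/(μ₀R²).
R² + z² = 0.002411 + 0.02102 = 0.02344 m²; raised to 3/2 gives 3.59×10⁻³ m³.
I = 2 × 2.12×10⁻⁷ × 3.59×10⁻³ / (1.26×10⁻⁶ × 0.002411) = 0.502 A.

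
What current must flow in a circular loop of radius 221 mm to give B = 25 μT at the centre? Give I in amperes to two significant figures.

I ≈ 8.8 A

At the centre of a circular loop B = μ₀I/(2R), so I = 2RB/μ₀.
With R = 0.221 m, I = 2 × 0.221 × 2.50×10⁻⁵ / (4π×10⁻⁷) = 8.79 A.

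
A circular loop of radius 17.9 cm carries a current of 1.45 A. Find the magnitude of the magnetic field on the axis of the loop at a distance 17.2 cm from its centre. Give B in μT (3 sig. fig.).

On the axis of a circular loop, B = μ₀IR² / [2(R²+z²)^(3/2)].
R² + z² = (0.179)² + (0.172)² = 0.06162 m², and (R²+z²)^(3/2) = 1.53×10⁻² m³.
B = (4π×10⁻⁷ × 1.45 × 0.03204) / (2 × 1.53×10⁻²) = 1.91×10⁻⁶ T.

B ≈ 1.91 μT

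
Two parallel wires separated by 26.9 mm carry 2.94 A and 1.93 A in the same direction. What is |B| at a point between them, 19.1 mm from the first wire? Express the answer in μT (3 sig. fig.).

B ≈ 18.7 μT

Each long wire gives B = μ₀I/(2πd). Distances are d₁ = 0.0191 m and d₂ = 0.0078 m.
B₁ = 3.08×10⁻⁵ T, B₂ = 4.95×10⁻⁵ T.
Between parallel currents the two contributions point in opposite directions, so they subtract. B = |B₁ − B₂| = |3.08×10⁻⁵ − 4.95×10⁻⁵| = 1.87×10⁻⁵ T.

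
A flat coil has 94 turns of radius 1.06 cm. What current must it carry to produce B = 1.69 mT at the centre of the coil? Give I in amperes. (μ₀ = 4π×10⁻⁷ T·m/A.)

For an N-turn coil, B = Nμ₀I/(2R) with R = 0.0106 m, so I = 2RB/(Nμ₀) = 2 × 0.0106 × 1.69×10⁻³ / (94 × 4π×10⁻⁷) = 0.303 A.

I ≈ 0.303 A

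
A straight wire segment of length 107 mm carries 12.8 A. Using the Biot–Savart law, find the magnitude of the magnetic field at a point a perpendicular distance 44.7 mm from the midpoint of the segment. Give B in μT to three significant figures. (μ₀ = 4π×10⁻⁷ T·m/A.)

For a finite straight segment, B = (μ₀I/4πd)(sinθ₁ + sinθ₂), where θ₁, θ₂ are the angles from the perpendicular to each end.
The perpendicular from the point meets the wire at its midpoint, so each end is L/2 = 0.0535 m away along the wire.
sinθ₁ = 0.0535/√(0.0535²+0.0447²) = 0.7674; sinθ₂ = 0.0535/√(0.0535²+0.0447²) = 0.7674.
B = (4π×10⁻⁷ × 12.8) / (4π × 0.0447) × (0.7674 + 0.7674) = 4.39×10⁻⁵ T.

B ≈ 43.9 μT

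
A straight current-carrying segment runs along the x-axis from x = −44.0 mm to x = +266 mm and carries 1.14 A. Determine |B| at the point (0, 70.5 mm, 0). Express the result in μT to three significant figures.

B ≈ 2.42 μT

For a finite straight segment, B = (μ₀I/4πd)(sinθ₁ + sinθ₂), where θ₁, θ₂ are the angles from the perpendicular to each end.
The perpendicular distance is d = 0.0705 m; the end-offsets along the wire are a = 0.044 m and b = 0.266 m.
sinθ₁ = 0.044/√(0.044²+0.0705²) = 0.5295; sinθ₂ = 0.266/√(0.266²+0.0705²) = 0.9666.
B = (4π×10⁻⁷ × 1.14) / (4π × 0.0705) × (0.5295 + 0.9666) = 2.42×10⁻⁶ T.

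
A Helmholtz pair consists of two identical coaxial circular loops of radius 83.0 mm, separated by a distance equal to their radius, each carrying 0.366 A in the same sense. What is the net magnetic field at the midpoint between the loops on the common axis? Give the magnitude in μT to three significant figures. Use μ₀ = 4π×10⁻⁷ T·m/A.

B ≈ 3.97 μT

Each loop contributes B = μ₀IR²/[2(R²+z²)^(3/2)] on the axis, with z measured from that loop.
Loop 1 (z = 0.0415 m): B₁ = 1.98×10⁻⁶ T. Loop 2 (z = 0.0415 m): B₂ = 1.98×10⁻⁶ T.
The fields add: B = B₁ + B₂ = 3.97×10⁻⁶ T.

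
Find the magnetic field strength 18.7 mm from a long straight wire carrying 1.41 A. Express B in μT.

For an infinitely long straight wire, B = μ₀I/(2πd).
B = (4π×10⁻⁷ × 1.41) / (2π × 0.0187) = 1.51×10⁻⁵ T.

B ≈ 15.1 μT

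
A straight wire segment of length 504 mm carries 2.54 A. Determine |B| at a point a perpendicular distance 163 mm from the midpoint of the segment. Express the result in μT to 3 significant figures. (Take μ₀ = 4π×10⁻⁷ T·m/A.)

For a finite straight segment, B = (μ₀I/4πd)(sinθ₁ + sinθ₂), where θ₁, θ₂ are the angles from the perpendicular to each end.
The perpendicular from the point meets the wire at its midpoint, so each end is L/2 = 0.252 m away along the wire.
sinθ₁ = 0.252/√(0.252²+0.163²) = 0.8397; sinθ₂ = 0.252/√(0.252²+0.163²) = 0.8397.
B = (4π×10⁻⁷ × 2.54) / (4π × 0.163) × (0.8397 + 0.8397) = 2.62×10⁻⁶ T.

B ≈ 2.62 μT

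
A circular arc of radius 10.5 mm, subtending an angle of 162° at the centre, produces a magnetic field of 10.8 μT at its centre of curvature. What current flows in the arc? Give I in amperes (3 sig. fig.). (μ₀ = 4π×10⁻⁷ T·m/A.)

I ≈ 0.401 A

For a circular arc, B = μ₀Iφ/(4πR) with φ in radians; here φ = 2.827 rad.
So I = 4πRB/(μ₀φ) = 4π × 0.0105 × 1.08×10⁻⁵ / (4π×10⁻⁷ × 2.827) = 0.401 A.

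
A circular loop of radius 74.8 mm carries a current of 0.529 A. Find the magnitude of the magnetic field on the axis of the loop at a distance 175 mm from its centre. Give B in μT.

B ≈ 0.270 μT

On the axis of a circular loop, B = μ₀IR² / [2(R²+z²)^(3/2)].
R² + z² = (0.0748)² + (0.175)² = 0.03622 m², and (R²+z²)^(3/2) = 6.89×10⁻³ m³.
B = (4π×10⁻⁷ × 0.529 × 0.005595) / (2 × 6.89×10⁻³) = 2.70×10⁻⁷ T.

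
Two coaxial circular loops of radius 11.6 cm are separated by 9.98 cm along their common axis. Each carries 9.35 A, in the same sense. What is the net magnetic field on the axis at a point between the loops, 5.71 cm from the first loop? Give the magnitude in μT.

Each loop contributes B = μ₀IR²/[2(R²+z²)^(3/2)] on the axis, with z measured from that loop.
Loop 1 (z = 0.0571 m): B₁ = 3.66×10⁻⁵ T. Loop 2 (z = 0.0427 m): B₂ = 4.19×10⁻⁵ T.
The fields add: B = B₁ + B₂ = 7.84×10⁻⁵ T.

B ≈ 78.4 μT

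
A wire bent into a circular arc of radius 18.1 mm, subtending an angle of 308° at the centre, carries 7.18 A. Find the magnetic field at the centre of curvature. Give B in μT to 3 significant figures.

B ≈ 213 μT

The Biot–Savart field of a circular arc at its centre is B = μ₀Iφ/(4πR), with φ = 5.376 rad.
B = (4π×10⁻⁷ × 7.18 × 5.376) / (4π × 0.0181) = 2.13×10⁻⁴ T.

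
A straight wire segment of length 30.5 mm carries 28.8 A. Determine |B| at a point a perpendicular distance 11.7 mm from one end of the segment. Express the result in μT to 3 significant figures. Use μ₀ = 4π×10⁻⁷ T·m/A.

B ≈ 230 μT

For a finite straight segment, B = (μ₀I/4πd)(sinθ₁ + sinθ₂), where θ₁, θ₂ are the angles from the perpendicular to each end.
The perpendicular foot is at one end, so the two end-offsets along the wire are 0 and L = 0.0305 m.
sinθ₁ = 0/√(0²+0.0117²) = 0.0000; sinθ₂ = 0.0305/√(0.0305²+0.0117²) = 0.9337.
B = (4π×10⁻⁷ × 28.8) / (4π × 0.0117) × (0.0000 + 0.9337) = 2.30×10⁻⁴ T.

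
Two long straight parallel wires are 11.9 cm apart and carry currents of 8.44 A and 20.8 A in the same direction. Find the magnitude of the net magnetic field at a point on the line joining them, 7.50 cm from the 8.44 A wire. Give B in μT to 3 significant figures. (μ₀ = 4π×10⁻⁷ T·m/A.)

Each long wire gives B = μ₀I/(2πd). Distances are d₁ = 0.075 m and d₂ = 0.044 m.
B₁ = 2.25×10⁻⁵ T, B₂ = 9.45×10⁻⁵ T.
Between parallel currents the two contributions point in opposite directions, so they subtract. B = |B₁ − B₂| = |2.25×10⁻⁵ − 9.45×10⁻⁵| = 7.20×10⁻⁵ T.

B ≈ 72.0 μT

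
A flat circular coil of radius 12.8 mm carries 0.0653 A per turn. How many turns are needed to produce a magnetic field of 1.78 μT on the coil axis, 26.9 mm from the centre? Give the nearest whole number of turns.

For an N-turn coil, B = Nμ₀IR²/[2(R²+z²)^(3/2)]. A single turn gives B₁ = 2.54×10⁻⁷ T with R = 0.0128 m, z = 0.0269 m.
N = B/B₁ = 1.78×10⁻⁶ / 2.54×10⁻⁷ = 7.00.

N = 7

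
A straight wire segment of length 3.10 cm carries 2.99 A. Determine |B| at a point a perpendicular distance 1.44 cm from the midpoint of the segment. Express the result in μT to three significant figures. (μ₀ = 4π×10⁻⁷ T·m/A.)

For a finite straight segment, B = (μ₀I/4πd)(sinθ₁ + sinθ₂), where θ₁, θ₂ are the angles from the perpendicular to each end.
The perpendicular from the point meets the wire at its midpoint, so each end is L/2 = 0.0155 m away along the wire.
sinθ₁ = 0.0155/√(0.0155²+0.0144²) = 0.7326; sinθ₂ = 0.0155/√(0.0155²+0.0144²) = 0.7326.
B = (4π×10⁻⁷ × 2.99) / (4π × 0.0144) × (0.7326 + 0.7326) = 3.04×10⁻⁵ T.

B ≈ 30.4 μT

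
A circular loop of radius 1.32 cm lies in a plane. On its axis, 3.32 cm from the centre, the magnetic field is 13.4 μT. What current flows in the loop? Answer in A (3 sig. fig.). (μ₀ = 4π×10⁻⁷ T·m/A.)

On the axis of a loop, B = μ₀IR²/[2(R²+z²)^(3/2)], so I = 2B(R²+z²)^(3/2)/(μ₀R²).
R² + z² = 0.0001742 + 0.001102 = 0.001276 m²; raised to 3/2 gives 4.56×10⁻⁵ m³.
I = 2 × 1.34×10⁻⁵ × 4.56×10⁻⁵ / (1.26×10⁻⁶ × 0.0001742) = 5.58 A.

I ≈ 5.58 A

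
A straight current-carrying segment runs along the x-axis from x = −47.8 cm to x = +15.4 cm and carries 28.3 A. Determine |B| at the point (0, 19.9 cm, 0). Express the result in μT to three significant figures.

For a finite straight segment, B = (μ₀I/4πd)(sinθ₁ + sinθ₂), where θ₁, θ₂ are the angles from the perpendicular to each end.
The perpendicular distance is d = 0.199 m; the end-offsets along the wire are a = 0.478 m and b = 0.154 m.
sinθ₁ = 0.478/√(0.478²+0.199²) = 0.9232; sinθ₂ = 0.154/√(0.154²+0.199²) = 0.6120.
B = (4π×10⁻⁷ × 28.3) / (4π × 0.199) × (0.9232 + 0.6120) = 2.18×10⁻⁵ T.

B ≈ 21.8 μT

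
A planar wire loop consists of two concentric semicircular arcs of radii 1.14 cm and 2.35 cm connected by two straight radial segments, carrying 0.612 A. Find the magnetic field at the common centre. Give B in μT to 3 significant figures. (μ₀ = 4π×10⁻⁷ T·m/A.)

The radial connectors point toward the centre, so dl × r̂ = 0 and they contribute nothing.
Each semicircle gives μ₀I/(4R): inner arc 1.69×10⁻⁵ T, outer arc 8.18×10⁻⁶ T.
The two arcs carry current in opposite angular senses, so their fields oppose: B = |1.69×10⁻⁵ − 8.18×10⁻⁶| = 8.68×10⁻⁶ T.

B ≈ 8.68 μT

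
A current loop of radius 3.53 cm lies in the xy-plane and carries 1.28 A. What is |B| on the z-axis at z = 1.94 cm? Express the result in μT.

On the axis of a circular loop, B = μ₀IR² / [2(R²+z²)^(3/2)].
R² + z² = (0.0353)² + (0.0194)² = 0.001622 m², and (R²+z²)^(3/2) = 6.54×10⁻⁵ m³.
B = (4π×10⁻⁷ × 1.28 × 0.001246) / (2 × 6.54×10⁻⁵) = 1.53×10⁻⁵ T.

B ≈ 15.3 μT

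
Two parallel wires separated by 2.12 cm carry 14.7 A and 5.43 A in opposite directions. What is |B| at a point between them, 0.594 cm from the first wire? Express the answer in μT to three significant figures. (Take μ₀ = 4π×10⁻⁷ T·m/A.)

Each long wire gives B = μ₀I/(2πd). Distances are d₁ = 0.00594 m and d₂ = 0.01526 m.
B₁ = 4.95×10⁻⁴ T, B₂ = 7.12×10⁻⁵ T.
Between antiparallel currents both contributions point the same way, so they add. B = B₁ + B₂ = 4.95×10⁻⁴ + 7.12×10⁻⁵ = 5.66×10⁻⁴ T.

B ≈ 566 μT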